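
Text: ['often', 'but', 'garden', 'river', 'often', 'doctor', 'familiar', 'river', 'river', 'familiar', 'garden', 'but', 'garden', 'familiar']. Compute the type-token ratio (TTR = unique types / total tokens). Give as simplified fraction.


Tokens: 14
Unique types: ('but', 'doctor', 'familiar', 'garden', 'often', 'river') = 6
TTR = 6/14
Simplify: divide both by 2 -> 3/7
TTR = 3/7

3/7


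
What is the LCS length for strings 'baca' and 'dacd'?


DP table for LCS of 'baca' and 'dacd':
       d  a  c  d
    0  0  0  0  0
  b 0  0  0  0  0
  a 0  0  1  1  1
  c 0  0  1  2  2
  a 0  0  1  2  2
LCS: 'ac'
LCS length = 2

2


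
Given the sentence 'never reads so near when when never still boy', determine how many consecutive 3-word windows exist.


Word trigrams from [9] words:
  Trigram 1: (never reads so)
  Trigram 2: (reads so near)
  Trigram 3: (so near when)
  Trigram 4: (near when when)
  Trigram 5: (when when never)
  Trigram 6: (when never still)
  Trigram 7: (never still boy)
Total word trigrams: 9 - 2 = 7

7


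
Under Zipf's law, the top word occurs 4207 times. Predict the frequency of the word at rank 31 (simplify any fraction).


Zipf's law: freq(rank) = f1 / rank
f1 = 4207, rank = 31
freq = 4207 / 31
GCD(4207, 31) = 1
Simplified: 4207/31

4207/31


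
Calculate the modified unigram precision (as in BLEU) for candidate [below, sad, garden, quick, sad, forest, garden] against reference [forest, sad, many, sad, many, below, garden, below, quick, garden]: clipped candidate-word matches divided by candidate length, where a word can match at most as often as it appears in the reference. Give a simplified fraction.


Reference word counts: {'below': 2, 'forest': 1, 'garden': 2, 'many': 2, 'quick': 1, 'sad': 2}
Checking each candidate word (with clipping):
  'below' -> in reference (ref count 2, used 1/2) -> match (matches: 1)
  'sad' -> in reference (ref count 2, used 1/2) -> match (matches: 2)
  'garden' -> in reference (ref count 2, used 1/2) -> match (matches: 3)
  'quick' -> in reference (ref count 1, used 1/1) -> match (matches: 4)
  'sad' -> in reference (ref count 2, used 2/2) -> match (matches: 5)
  'forest' -> in reference (ref count 1, used 1/1) -> match (matches: 6)
  'garden' -> in reference (ref count 2, used 2/2) -> match (matches: 7)
Clipped matches: 7, Candidate length: 7
Precision = 7/7 = 1

1


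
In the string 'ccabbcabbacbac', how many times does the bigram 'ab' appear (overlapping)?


Scanning 'ccabbcabbacbac' for bigram 'ab':
  Position 0: 'cc' -> no
  Position 1: 'ca' -> no
  Position 2: 'ab' -> MATCH
  Position 3: 'bb' -> no
  Position 4: 'bc' -> no
  Position 5: 'ca' -> no
  Position 6: 'ab' -> MATCH
  Position 7: 'bb' -> no
  Position 8: 'ba' -> no
  Position 9: 'ac' -> no
  Position 10: 'cb' -> no
  Position 11: 'ba' -> no
  Position 12: 'ac' -> no
Total matches: 2

2


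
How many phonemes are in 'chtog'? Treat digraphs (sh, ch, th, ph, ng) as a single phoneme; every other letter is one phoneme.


Parsing 'chtog' greedily, digraphs first:
  'ch' -> digraph (1 consonant phoneme) (phonemes so far: 1)
  't' -> consonant phoneme (phonemes so far: 2)
  'o' -> vowel phoneme (phonemes so far: 3)
  'g' -> consonant phoneme (phonemes so far: 4)
Total phonemes: 4

4


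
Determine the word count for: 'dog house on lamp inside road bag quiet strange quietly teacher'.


Counting words by splitting on spaces:
  Word 1: 'dog'
  Word 2: 'house'
  Word 3: 'on'
  Word 4: 'lamp'
  Word 5: 'inside'
  Word 6: 'road'
  Word 7: 'bag'
  Word 8: 'quiet'
  Word 9: 'strange'
  Word 10: 'quietly'
  Word 11: 'teacher'
Total words: 11

11


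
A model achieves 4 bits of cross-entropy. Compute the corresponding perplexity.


Perplexity formula: PP = 2^H
H = 4
PP = 2^4
Steps: 2^1 = 2, 2^2 = 4, 2^3 = 8, 2^4 = 16
PP = 16

16


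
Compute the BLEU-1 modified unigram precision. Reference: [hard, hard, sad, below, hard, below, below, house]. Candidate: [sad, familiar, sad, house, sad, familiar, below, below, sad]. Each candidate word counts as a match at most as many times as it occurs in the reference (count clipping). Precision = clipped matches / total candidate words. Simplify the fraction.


Reference word counts: {'below': 3, 'hard': 3, 'house': 1, 'sad': 1}
Checking each candidate word (with clipping):
  'sad' -> in reference (ref count 1, used 1/1) -> match (matches: 1)
  'familiar' -> not in reference -> no match (matches: 1)
  'sad' -> ref count 1 already used up (1/1) -> clipped, no match (matches: 1)
  'house' -> in reference (ref count 1, used 1/1) -> match (matches: 2)
  'sad' -> ref count 1 already used up (1/1) -> clipped, no match (matches: 2)
  'familiar' -> not in reference -> no match (matches: 2)
  'below' -> in reference (ref count 3, used 1/3) -> match (matches: 3)
  'below' -> in reference (ref count 3, used 2/3) -> match (matches: 4)
  'sad' -> ref count 1 already used up (1/1) -> clipped, no match (matches: 4)
Clipped matches: 4, Candidate length: 9
Precision = 4/9

4/9


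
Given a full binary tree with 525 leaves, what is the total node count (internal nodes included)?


Leaf nodes (terminals): 525
Internal nodes = n - 1 = 525 - 1 = 524
Total = leaves + internal = 525 + 524 = 1049

1049


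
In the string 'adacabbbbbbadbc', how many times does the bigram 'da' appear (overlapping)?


Scanning 'adacabbbbbbadbc' for bigram 'da':
  Position 0: 'ad' -> no
  Position 1: 'da' -> MATCH
  Position 2: 'ac' -> no
  Position 3: 'ca' -> no
  Position 4: 'ab' -> no
  Position 5: 'bb' -> no
  Position 6: 'bb' -> no
  Position 7: 'bb' -> no
  Position 8: 'bb' -> no
  Position 9: 'bb' -> no
  Position 10: 'ba' -> no
  Position 11: 'ad' -> no
  Position 12: 'db' -> no
  Position 13: 'bc' -> no
Total matches: 1

1


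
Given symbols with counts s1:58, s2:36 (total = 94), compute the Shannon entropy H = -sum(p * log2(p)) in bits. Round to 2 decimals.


Computing entropy H = -sum(p_i * log2(p_i)):
  s1: p = 58/94 = 0.6170, -p*log2(p) = 0.4298
  s2: p = 36/94 = 0.3830, -p*log2(p) = 0.5303
H = sum of terms = 0.9601
Rounded to 2 decimals: 0.96

0.96


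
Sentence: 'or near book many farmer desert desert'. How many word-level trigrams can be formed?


Word trigrams from [7] words:
  Trigram 1: (or near book)
  Trigram 2: (near book many)
  Trigram 3: (book many farmer)
  Trigram 4: (many farmer desert)
  Trigram 5: (farmer desert desert)
Total word trigrams: 7 - 2 = 5

5


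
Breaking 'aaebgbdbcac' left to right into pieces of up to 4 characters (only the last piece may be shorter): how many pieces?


'aaebgbdbcac' has 11 characters.
Chunking with max size 4:
  Chunk 1: 'aaeb' (positions 0-3)
  Chunk 2: 'gbdb' (positions 4-7)
  Chunk 3: 'cac' (positions 8-10)
Total chunks: ceil(11 / 4) = 3

3


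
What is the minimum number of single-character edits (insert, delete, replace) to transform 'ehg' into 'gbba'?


Building DP table for s1='ehg' (len 3) and s2='gbba' (len 4):
       g  b  b  a
    0  1  2  3  4
  e 1  1  2  3  4
  h 2  2  2  3  4
  g 3  2  3  3  4
Edit distance = dp[3][4] = 4

4


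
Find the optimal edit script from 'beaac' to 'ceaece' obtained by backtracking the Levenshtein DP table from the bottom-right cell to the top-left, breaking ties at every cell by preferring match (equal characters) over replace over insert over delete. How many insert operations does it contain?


Edit distance = 3. Backtracking from cell (5, 6) with preference match > replace > insert > delete,
then listing the resulting alignment 'beaac' -> 'ceaece' left to right:
  Step 1: replace b->c
  Step 2: keep 'e'
  Step 3: keep 'a'
  Step 4: replace a->e
  Step 5: keep 'c'
  Step 6: insert 'e' [insertion #1]
Total insertions: 1

1


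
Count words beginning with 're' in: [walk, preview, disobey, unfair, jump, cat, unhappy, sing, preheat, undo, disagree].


Checking each word for prefix 're':
  'walk' -> no (count: 0)
  'preview' -> no (count: 0)
  'disobey' -> no (count: 0)
  'unfair' -> no (count: 0)
  'jump' -> no (count: 0)
  'cat' -> no (count: 0)
  'unhappy' -> no (count: 0)
  'sing' -> no (count: 0)
  'preheat' -> no (count: 0)
  'undo' -> no (count: 0)
  'disagree' -> no (count: 0)
Total with prefix 're': 0

0


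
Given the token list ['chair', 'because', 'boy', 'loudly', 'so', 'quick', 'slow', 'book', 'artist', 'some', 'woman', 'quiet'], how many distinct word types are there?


Listing all tokens and tracking unique types:
  Token 1: 'chair' -> NEW (unique so far: 1)
  Token 2: 'because' -> NEW (unique so far: 2)
  Token 3: 'boy' -> NEW (unique so far: 3)
  Token 4: 'loudly' -> NEW (unique so far: 4)
  Token 5: 'so' -> NEW (unique so far: 5)
  Token 6: 'quick' -> NEW (unique so far: 6)
  Token 7: 'slow' -> NEW (unique so far: 7)
  Token 8: 'book' -> NEW (unique so far: 8)
  Token 9: 'artist' -> NEW (unique so far: 9)
  Token 10: 'some' -> NEW (unique so far: 10)
  Token 11: 'woman' -> NEW (unique so far: 11)
  Token 12: 'quiet' -> NEW (unique so far: 12)
Unique types: ('artist', 'because', 'book', 'boy', 'chair', 'loudly', 'quick', 'quiet', 'slow', 'so', 'some', 'woman')
Vocabulary size: 12

12


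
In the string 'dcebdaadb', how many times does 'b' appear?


Scanning 'dcebdaadb' for 'b':
  Position 3: 'b' -> MATCH (count: 1)
  Position 8: 'b' -> MATCH (count: 2)
Total occurrences of 'b': 2

2


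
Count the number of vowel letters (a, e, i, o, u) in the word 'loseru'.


Scanning each character of 'loseru':
  Position 1: 'l' -> consonant (running count: 0)
  Position 2: 'o' -> vowel (running count: 1)
  Position 3: 's' -> consonant (running count: 1)
  Position 4: 'e' -> vowel (running count: 2)
  Position 5: 'r' -> consonant (running count: 2)
  Position 6: 'u' -> vowel (running count: 3)
Total vowels: 3

3


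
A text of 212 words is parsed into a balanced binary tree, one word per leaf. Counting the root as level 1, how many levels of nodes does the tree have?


In a balanced binary tree with n leaves the deepest leaf is ceil(log2(n)) edges below the root,
so counting node levels inclusive of root and leaves gives ceil(log2(n)) + 1 levels.
log2(212) = 7.7279
ceil(7.7279) = 8
levels = 8 + 1 = 9

9


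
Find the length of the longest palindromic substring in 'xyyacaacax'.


Scanning 'xyyacaacax' for palindromic substrings.
Substring at positions 3-8: 'acaaca'.
Check: reverse('acaaca') = 'acaaca' -> palindrome confirmed.
Neighbouring characters ('y' / 'x') break symmetry, so it cannot extend further.
No longer palindromic substring exists; longest length = 6

6


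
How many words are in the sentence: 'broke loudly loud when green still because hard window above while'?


Counting words by splitting on spaces:
  Word 1: 'broke'
  Word 2: 'loudly'
  Word 3: 'loud'
  Word 4: 'when'
  Word 5: 'green'
  Word 6: 'still'
  Word 7: 'because'
  Word 8: 'hard'
  Word 9: 'window'
  Word 10: 'above'
  Word 11: 'while'
Total words: 11

11


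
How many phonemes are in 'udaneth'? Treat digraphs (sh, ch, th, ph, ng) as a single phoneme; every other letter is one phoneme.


Parsing 'udaneth' greedily, digraphs first:
  'u' -> vowel phoneme (phonemes so far: 1)
  'd' -> consonant phoneme (phonemes so far: 2)
  'a' -> vowel phoneme (phonemes so far: 3)
  'n' -> consonant phoneme (phonemes so far: 4)
  'e' -> vowel phoneme (phonemes so far: 5)
  'th' -> digraph (1 consonant phoneme) (phonemes so far: 6)
Total phonemes: 6

6


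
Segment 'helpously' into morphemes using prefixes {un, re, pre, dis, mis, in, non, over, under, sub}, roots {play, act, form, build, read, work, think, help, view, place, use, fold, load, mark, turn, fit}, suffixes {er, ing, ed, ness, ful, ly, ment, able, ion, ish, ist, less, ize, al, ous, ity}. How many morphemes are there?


Segmenting 'helpously' against the inventory:
  'help' -> root (morpheme 1)
  'ous' -> suffix (morpheme 2)
  'ly' -> suffix (morpheme 3)
Total morphemes: 3

3


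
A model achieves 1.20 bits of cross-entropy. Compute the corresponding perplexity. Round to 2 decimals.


Perplexity formula: PP = 2^H
H = 1.20
PP = 2^1.20
Decompose: 2^1.20 = 2^1 * 2^0.20
2^1 = 2, 2^0.20 ~ 1.1486984
PP ~ 2 * 1.1486984 = 2.2973968
Rounded to 2 decimals: 2.30

2.30


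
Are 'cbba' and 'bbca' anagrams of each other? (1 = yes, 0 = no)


Sort characters of 'cbba': 'abbc'
Sort characters of 'bbca': 'abbc'
Sorted forms match -> they ARE anagrams
Result: 1

1


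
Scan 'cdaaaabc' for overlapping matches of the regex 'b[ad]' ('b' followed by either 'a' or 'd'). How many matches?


Pattern: b[ad] means 'b' followed by either 'a' or 'd'.
Scanning 'cdaaaabc' position-by-position:
  Pos 0: window 'cd' -> no
  Pos 1: window 'da' -> no
  Pos 2: window 'aa' -> no
  Pos 3: window 'aa' -> no
  Pos 4: window 'aa' -> no
  Pos 5: window 'ab' -> no
  Pos 6: window 'bc' -> no
  Pos 7: window 'c' -> no
Total matches: 0

0


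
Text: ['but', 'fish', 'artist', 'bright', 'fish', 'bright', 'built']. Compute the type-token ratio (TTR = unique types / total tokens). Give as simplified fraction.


Tokens: 7
Unique types: ('artist', 'bright', 'built', 'but', 'fish') = 5
TTR = 5/7
Already in lowest terms.

5/7


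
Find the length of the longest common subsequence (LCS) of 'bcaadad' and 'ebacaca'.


DP table for LCS of 'bcaadad' and 'ebacaca':
       e  b  a  c  a  c  a
    0  0  0  0  0  0  0  0
  b 0  0  1  1  1  1  1  1
  c 0  0  1  1  2  2  2  2
  a 0  0  1  2  2  3  3  3
  a 0  0  1  2  2  3  3  4
  d 0  0  1  2  2  3  3  4
  a 0  0  1  2  2  3  3  4
  d 0  0  1  2  2  3  3  4
LCS: 'bcaa'
LCS length = 4

4


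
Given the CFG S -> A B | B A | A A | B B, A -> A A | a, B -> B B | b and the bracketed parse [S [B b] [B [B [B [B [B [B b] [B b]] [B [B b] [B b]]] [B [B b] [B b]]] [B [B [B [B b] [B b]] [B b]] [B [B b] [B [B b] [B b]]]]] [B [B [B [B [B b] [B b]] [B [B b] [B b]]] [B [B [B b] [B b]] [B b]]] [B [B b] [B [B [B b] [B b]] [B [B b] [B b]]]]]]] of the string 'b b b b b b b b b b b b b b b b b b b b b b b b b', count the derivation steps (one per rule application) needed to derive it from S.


Every bracketed nonterminal node [X ...] in the tree is produced by exactly one rule application.
Reading the tree off as a leftmost derivation:
  Step 1: S  =>  B B   (applied S -> B B)
  Step 2: B B  =>  b B   (applied B -> b)
  Step 3: b B  =>  b B B   (applied B -> B B)
  Step 4: b B B  =>  b B B B   (applied B -> B B)
  Step 5: b B B B  =>  b B B B B   (applied B -> B B)
  Step 6: b B B B B  =>  b B B B B B   (applied B -> B B)
  Step 7: b B B B B B  =>  b B B B B B B   (applied B -> B B)
  Step 8: b B B B B B B  =>  b b B B B B B   (applied B -> b)
  Step 9: b b B B B B B  =>  b b b B B B B   (applied B -> b)
  Step 10: b b b B B B B  =>  b b b B B B B B   (applied B -> B B)
  Step 11: b b b B B B B B  =>  b b b b B B B B   (applied B -> b)
  Step 12: b b b b B B B B  =>  b b b b b B B B   (applied B -> b)
  Step 13: b b b b b B B B  =>  b b b b b B B B B   (applied B -> B B)
  Step 14: b b b b b B B B B  =>  b b b b b b B B B   (applied B -> b)
  Step 15: b b b b b b B B B  =>  b b b b b b b B B   (applied B -> b)
  Step 16: b b b b b b b B B  =>  b b b b b b b B B B   (applied B -> B B)
  Step 17: b b b b b b b B B B  =>  b b b b b b b B B B B   (applied B -> B B)
  Step 18: b b b b b b b B B B B  =>  b b b b b b b B B B B B   (applied B -> B B)
  Step 19: b b b b b b b B B B B B  =>  b b b b b b b b B B B B   (applied B -> b)
  Step 20: b b b b b b b b B B B B  =>  b b b b b b b b b B B B   (applied B -> b)
  Step 21: b b b b b b b b b B B B  =>  b b b b b b b b b b B B   (applied B -> b)
  Step 22: b b b b b b b b b b B B  =>  b b b b b b b b b b B B B   (applied B -> B B)
  Step 23: b b b b b b b b b b B B B  =>  b b b b b b b b b b b B B   (applied B -> b)
  Step 24: b b b b b b b b b b b B B  =>  b b b b b b b b b b b B B B   (applied B -> B B)
  Step 25: b b b b b b b b b b b B B B  =>  b b b b b b b b b b b b B B   (applied B -> b)
  Step 26: b b b b b b b b b b b b B B  =>  b b b b b b b b b b b b b B   (applied B -> b)
  Step 27: b b b b b b b b b b b b b B  =>  b b b b b b b b b b b b b B B   (applied B -> B B)
  Step 28: b b b b b b b b b b b b b B B  =>  b b b b b b b b b b b b b B B B   (applied B -> B B)
  Step 29: b b b b b b b b b b b b b B B B  =>  b b b b b b b b b b b b b B B B B   (applied B -> B B)
  Step 30: b b b b b b b b b b b b b B B B B  =>  b b b b b b b b b b b b b B B B B B   (applied B -> B B)
  Step 31: b b b b b b b b b b b b b B B B B B  =>  b b b b b b b b b b b b b b B B B B   (applied B -> b)
  Step 32: b b b b b b b b b b b b b b B B B B  =>  b b b b b b b b b b b b b b b B B B   (applied B -> b)
  Step 33: b b b b b b b b b b b b b b b B B B  =>  b b b b b b b b b b b b b b b B B B B   (applied B -> B B)
  Step 34: b b b b b b b b b b b b b b b B B B B  =>  b b b b b b b b b b b b b b b b B B B   (applied B -> b)
  Step 35: b b b b b b b b b b b b b b b b B B B  =>  b b b b b b b b b b b b b b b b b B B   (applied B -> b)
  Step 36: b b b b b b b b b b b b b b b b b B B  =>  b b b b b b b b b b b b b b b b b B B B   (applied B -> B B)
  Step 37: b b b b b b b b b b b b b b b b b B B B  =>  b b b b b b b b b b b b b b b b b B B B B   (applied B -> B B)
  Step 38: b b b b b b b b b b b b b b b b b B B B B  =>  b b b b b b b b b b b b b b b b b b B B B   (applied B -> b)
  Step 39: b b b b b b b b b b b b b b b b b b B B B  =>  b b b b b b b b b b b b b b b b b b b B B   (applied B -> b)
  Step 40: b b b b b b b b b b b b b b b b b b b B B  =>  b b b b b b b b b b b b b b b b b b b b B   (applied B -> b)
  Step 41: b b b b b b b b b b b b b b b b b b b b B  =>  b b b b b b b b b b b b b b b b b b b b B B   (applied B -> B B)
  Step 42: b b b b b b b b b b b b b b b b b b b b B B  =>  b b b b b b b b b b b b b b b b b b b b b B   (applied B -> b)
  Step 43: b b b b b b b b b b b b b b b b b b b b b B  =>  b b b b b b b b b b b b b b b b b b b b b B B   (applied B -> B B)
  Step 44: b b b b b b b b b b b b b b b b b b b b b B B  =>  b b b b b b b b b b b b b b b b b b b b b B B B   (applied B -> B B)
  Step 45: b b b b b b b b b b b b b b b b b b b b b B B B  =>  b b b b b b b b b b b b b b b b b b b b b b B B   (applied B -> b)
  Step 46: b b b b b b b b b b b b b b b b b b b b b b B B  =>  b b b b b b b b b b b b b b b b b b b b b b b B   (applied B -> b)
  Step 47: b b b b b b b b b b b b b b b b b b b b b b b B  =>  b b b b b b b b b b b b b b b b b b b b b b b B B   (applied B -> B B)
  Step 48: b b b b b b b b b b b b b b b b b b b b b b b B B  =>  b b b b b b b b b b b b b b b b b b b b b b b b B   (applied B -> b)
  Step 49: b b b b b b b b b b b b b b b b b b b b b b b b B  =>  b b b b b b b b b b b b b b b b b b b b b b b b b   (applied B -> b)
Final yield: b b b b b b b b b b b b b b b b b b b b b b b b b
Total rewrite steps: 49

49


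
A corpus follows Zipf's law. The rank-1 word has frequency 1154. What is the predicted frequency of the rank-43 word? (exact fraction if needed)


Zipf's law: freq(rank) = f1 / rank
f1 = 1154, rank = 43
freq = 1154 / 43
GCD(1154, 43) = 1
Simplified: 1154/43

1154/43


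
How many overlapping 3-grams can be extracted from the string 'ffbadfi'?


String 'ffbadfi' has length L = 7.
Number of overlapping n-grams = L - n + 1
Substituting: 7 - 3 + 1 = 5

5


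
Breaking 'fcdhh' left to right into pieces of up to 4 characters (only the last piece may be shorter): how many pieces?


'fcdhh' has 5 characters.
Chunking with max size 4:
  Chunk 1: 'fcdh' (positions 0-3)
  Chunk 2: 'h' (positions 4-4)
Total chunks: ceil(5 / 4) = 2

2


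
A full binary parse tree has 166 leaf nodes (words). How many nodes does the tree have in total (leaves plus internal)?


Leaf nodes (terminals): 166
Internal nodes = n - 1 = 166 - 1 = 165
Total = leaves + internal = 166 + 165 = 331

331


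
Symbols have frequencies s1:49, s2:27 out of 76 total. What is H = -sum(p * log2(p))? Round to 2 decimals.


Computing entropy H = -sum(p_i * log2(p_i)):
  s1: p = 49/76 = 0.6447, -p*log2(p) = 0.4083
  s2: p = 27/76 = 0.3553, -p*log2(p) = 0.5304
H = sum of terms = 0.9387
Rounded to 2 decimals: 0.94

0.94


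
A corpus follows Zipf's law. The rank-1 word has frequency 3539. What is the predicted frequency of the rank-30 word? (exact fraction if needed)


Zipf's law: freq(rank) = f1 / rank
f1 = 3539, rank = 30
freq = 3539 / 30
GCD(3539, 30) = 1
Simplified: 3539/30

3539/30


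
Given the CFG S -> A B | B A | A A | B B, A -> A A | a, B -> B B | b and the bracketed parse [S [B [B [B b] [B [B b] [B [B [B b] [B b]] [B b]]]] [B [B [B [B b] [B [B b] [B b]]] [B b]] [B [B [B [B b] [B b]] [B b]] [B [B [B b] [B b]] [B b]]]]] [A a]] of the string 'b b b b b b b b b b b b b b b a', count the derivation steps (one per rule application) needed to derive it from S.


Every bracketed nonterminal node [X ...] in the tree is produced by exactly one rule application.
Reading the tree off as a leftmost derivation:
  Step 1: S  =>  B A   (applied S -> B A)
  Step 2: B A  =>  B B A   (applied B -> B B)
  Step 3: B B A  =>  B B B A   (applied B -> B B)
  Step 4: B B B A  =>  b B B A   (applied B -> b)
  Step 5: b B B A  =>  b B B B A   (applied B -> B B)
  Step 6: b B B B A  =>  b b B B A   (applied B -> b)
  Step 7: b b B B A  =>  b b B B B A   (applied B -> B B)
  Step 8: b b B B B A  =>  b b B B B B A   (applied B -> B B)
  Step 9: b b B B B B A  =>  b b b B B B A   (applied B -> b)
  Step 10: b b b B B B A  =>  b b b b B B A   (applied B -> b)
  Step 11: b b b b B B A  =>  b b b b b B A   (applied B -> b)
  Step 12: b b b b b B A  =>  b b b b b B B A   (applied B -> B B)
  Step 13: b b b b b B B A  =>  b b b b b B B B A   (applied B -> B B)
  Step 14: b b b b b B B B A  =>  b b b b b B B B B A   (applied B -> B B)
  Step 15: b b b b b B B B B A  =>  b b b b b b B B B A   (applied B -> b)
  Step 16: b b b b b b B B B A  =>  b b b b b b B B B B A   (applied B -> B B)
  Step 17: b b b b b b B B B B A  =>  b b b b b b b B B B A   (applied B -> b)
  Step 18: b b b b b b b B B B A  =>  b b b b b b b b B B A   (applied B -> b)
  Step 19: b b b b b b b b B B A  =>  b b b b b b b b b B A   (applied B -> b)
  Step 20: b b b b b b b b b B A  =>  b b b b b b b b b B B A   (applied B -> B B)
  Step 21: b b b b b b b b b B B A  =>  b b b b b b b b b B B B A   (applied B -> B B)
  Step 22: b b b b b b b b b B B B A  =>  b b b b b b b b b B B B B A   (applied B -> B B)
  Step 23: b b b b b b b b b B B B B A  =>  b b b b b b b b b b B B B A   (applied B -> b)
  Step 24: b b b b b b b b b b B B B A  =>  b b b b b b b b b b b B B A   (applied B -> b)
  Step 25: b b b b b b b b b b b B B A  =>  b b b b b b b b b b b b B A   (applied B -> b)
  Step 26: b b b b b b b b b b b b B A  =>  b b b b b b b b b b b b B B A   (applied B -> B B)
  Step 27: b b b b b b b b b b b b B B A  =>  b b b b b b b b b b b b B B B A   (applied B -> B B)
  Step 28: b b b b b b b b b b b b B B B A  =>  b b b b b b b b b b b b b B B A   (applied B -> b)
  Step 29: b b b b b b b b b b b b b B B A  =>  b b b b b b b b b b b b b b B A   (applied B -> b)
  Step 30: b b b b b b b b b b b b b b B A  =>  b b b b b b b b b b b b b b b A   (applied B -> b)
  Step 31: b b b b b b b b b b b b b b b A  =>  b b b b b b b b b b b b b b b a   (applied A -> a)
Final yield: b b b b b b b b b b b b b b b a
Total rewrite steps: 31

31


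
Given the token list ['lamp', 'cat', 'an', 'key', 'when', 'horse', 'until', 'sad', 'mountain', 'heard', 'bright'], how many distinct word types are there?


Listing all tokens and tracking unique types:
  Token 1: 'lamp' -> NEW (unique so far: 1)
  Token 2: 'cat' -> NEW (unique so far: 2)
  Token 3: 'an' -> NEW (unique so far: 3)
  Token 4: 'key' -> NEW (unique so far: 4)
  Token 5: 'when' -> NEW (unique so far: 5)
  Token 6: 'horse' -> NEW (unique so far: 6)
  Token 7: 'until' -> NEW (unique so far: 7)
  Token 8: 'sad' -> NEW (unique so far: 8)
  Token 9: 'mountain' -> NEW (unique so far: 9)
  Token 10: 'heard' -> NEW (unique so far: 10)
  Token 11: 'bright' -> NEW (unique so far: 11)
Unique types: ('an', 'bright', 'cat', 'heard', 'horse', 'key', 'lamp', 'mountain', 'sad', 'until', 'when')
Vocabulary size: 11

11


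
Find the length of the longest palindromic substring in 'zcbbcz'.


Scanning 'zcbbcz' for palindromic substrings.
Substring at positions 0-5: 'zcbbcz'.
Check: reverse('zcbbcz') = 'zcbbcz' -> palindrome confirmed.
No longer palindromic substring exists; longest length = 6

6


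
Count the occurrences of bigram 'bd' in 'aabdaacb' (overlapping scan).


Scanning 'aabdaacb' for bigram 'bd':
  Position 0: 'aa' -> no
  Position 1: 'ab' -> no
  Position 2: 'bd' -> MATCH
  Position 3: 'da' -> no
  Position 4: 'aa' -> no
  Position 5: 'ac' -> no
  Position 6: 'cb' -> no
Total matches: 1

1


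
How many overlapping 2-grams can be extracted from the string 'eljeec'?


String 'eljeec' has length L = 6.
Number of overlapping n-grams = L - n + 1
Substituting: 6 - 2 + 1 = 5

5


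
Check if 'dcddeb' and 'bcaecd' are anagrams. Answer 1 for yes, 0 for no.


Sort characters of 'dcddeb': 'bcddde'
Sort characters of 'bcaecd': 'abccde'
Sorted forms differ -> they are NOT anagrams
Result: 0

0


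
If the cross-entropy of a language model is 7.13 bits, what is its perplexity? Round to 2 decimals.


Perplexity formula: PP = 2^H
H = 7.13
PP = 2^7.13
Decompose: 2^7.13 = 2^7 * 2^0.13
2^7 = 128, 2^0.13 ~ 1.0942937
PP ~ 128 * 1.0942937 = 140.0695936
Rounded to 2 decimals: 140.07

140.07


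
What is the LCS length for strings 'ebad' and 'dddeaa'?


DP table for LCS of 'ebad' and 'dddeaa':
       d  d  d  e  a  a
    0  0  0  0  0  0  0
  e 0  0  0  0  1  1  1
  b 0  0  0  0  1  1  1
  a 0  0  0  0  1  2  2
  d 0  1  1  1  1  2  2
LCS: 'ea'
LCS length = 2

2


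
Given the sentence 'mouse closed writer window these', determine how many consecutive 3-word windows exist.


Word trigrams from [5] words:
  Trigram 1: (mouse closed writer)
  Trigram 2: (closed writer window)
  Trigram 3: (writer window these)
Total word trigrams: 5 - 2 = 3

3


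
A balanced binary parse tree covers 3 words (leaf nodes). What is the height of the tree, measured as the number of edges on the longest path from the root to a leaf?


In a balanced binary tree with n leaves the deepest leaf is ceil(log2(n)) edges below the root.
log2(3) = 1.5850
ceil(1.5850) = 2
height (edges) = 2

2


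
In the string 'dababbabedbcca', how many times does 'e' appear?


Scanning 'dababbabedbcca' for 'e':
  Position 8: 'e' -> MATCH (count: 1)
Total occurrences of 'e': 1

1


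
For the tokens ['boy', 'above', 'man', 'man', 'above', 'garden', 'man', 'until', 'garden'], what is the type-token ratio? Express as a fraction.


Tokens: 9
Unique types: ('above', 'boy', 'garden', 'man', 'until') = 5
TTR = 5/9
Already in lowest terms.

5/9


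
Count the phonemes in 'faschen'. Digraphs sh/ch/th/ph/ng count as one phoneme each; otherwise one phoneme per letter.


Parsing 'faschen' greedily, digraphs first:
  'f' -> consonant phoneme (phonemes so far: 1)
  'a' -> vowel phoneme (phonemes so far: 2)
  's' -> consonant phoneme (phonemes so far: 3)
  'ch' -> digraph (1 consonant phoneme) (phonemes so far: 4)
  'e' -> vowel phoneme (phonemes so far: 5)
  'n' -> consonant phoneme (phonemes so far: 6)
Total phonemes: 6

6


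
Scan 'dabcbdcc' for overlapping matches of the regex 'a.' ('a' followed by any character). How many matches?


Pattern: a. means 'a' followed by any character.
Scanning 'dabcbdcc' position-by-position:
  Pos 0: window 'da' -> no
  Pos 1: window 'ab' -> MATCH
  Pos 2: window 'bc' -> no
  Pos 3: window 'cb' -> no
  Pos 4: window 'bd' -> no
  Pos 5: window 'dc' -> no
  Pos 6: window 'cc' -> no
  Pos 7: window 'c' -> no
Total matches: 1

1


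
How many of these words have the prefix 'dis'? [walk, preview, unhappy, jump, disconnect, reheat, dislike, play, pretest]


Checking each word for prefix 'dis':
  'walk' -> no (count: 0)
  'preview' -> no (count: 0)
  'unhappy' -> no (count: 0)
  'jump' -> no (count: 0)
  'disconnect' -> YES, starts with 'dis' (count: 1)
  'reheat' -> no (count: 1)
  'dislike' -> YES, starts with 'dis' (count: 2)
  'play' -> no (count: 2)
  'pretest' -> no (count: 2)
Total with prefix 'dis': 2

2


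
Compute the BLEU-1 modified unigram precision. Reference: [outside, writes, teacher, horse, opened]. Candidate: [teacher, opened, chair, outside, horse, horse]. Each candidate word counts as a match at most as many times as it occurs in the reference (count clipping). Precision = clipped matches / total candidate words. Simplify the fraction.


Reference word counts: {'horse': 1, 'opened': 1, 'outside': 1, 'teacher': 1, 'writes': 1}
Checking each candidate word (with clipping):
  'teacher' -> in reference (ref count 1, used 1/1) -> match (matches: 1)
  'opened' -> in reference (ref count 1, used 1/1) -> match (matches: 2)
  'chair' -> not in reference -> no match (matches: 2)
  'outside' -> in reference (ref count 1, used 1/1) -> match (matches: 3)
  'horse' -> in reference (ref count 1, used 1/1) -> match (matches: 4)
  'horse' -> ref count 1 already used up (1/1) -> clipped, no match (matches: 4)
Clipped matches: 4, Candidate length: 6
Precision = 4/6 = 2/3

2/3


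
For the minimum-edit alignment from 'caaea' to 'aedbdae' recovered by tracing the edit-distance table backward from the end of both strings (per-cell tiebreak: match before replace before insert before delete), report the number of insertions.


Edit distance = 6. Backtracking from cell (5, 7) with preference match > replace > insert > delete,
then listing the resulting alignment 'caaea' -> 'aedbdae' left to right:
  Step 1: insert 'a' [insertion #1]
  Step 2: replace c->e
  Step 3: replace a->d
  Step 4: replace a->b
  Step 5: replace e->d
  Step 6: keep 'a'
  Step 7: insert 'e' [insertion #2]
Total insertions: 2

2


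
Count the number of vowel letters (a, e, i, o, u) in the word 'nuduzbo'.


Scanning each character of 'nuduzbo':
  Position 1: 'n' -> consonant (running count: 0)
  Position 2: 'u' -> vowel (running count: 1)
  Position 3: 'd' -> consonant (running count: 1)
  Position 4: 'u' -> vowel (running count: 2)
  Position 5: 'z' -> consonant (running count: 2)
  Position 6: 'b' -> consonant (running count: 2)
  Position 7: 'o' -> vowel (running count: 3)
Total vowels: 3

3


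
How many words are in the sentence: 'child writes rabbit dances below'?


Counting words by splitting on spaces:
  Word 1: 'child'
  Word 2: 'writes'
  Word 3: 'rabbit'
  Word 4: 'dances'
  Word 5: 'below'
Total words: 5

5


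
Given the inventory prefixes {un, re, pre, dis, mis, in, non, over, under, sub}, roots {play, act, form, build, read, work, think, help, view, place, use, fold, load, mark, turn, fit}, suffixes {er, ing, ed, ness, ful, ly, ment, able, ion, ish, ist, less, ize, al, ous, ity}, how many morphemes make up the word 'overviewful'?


Segmenting 'overviewful' against the inventory:
  'over' -> prefix (morpheme 1)
  'view' -> root (morpheme 2)
  'ful' -> suffix (morpheme 3)
Total morphemes: 3

3


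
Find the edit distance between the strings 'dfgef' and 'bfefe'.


Building DP table for s1='dfgef' (len 5) and s2='bfefe' (len 5):
       b  f  e  f  e
    0  1  2  3  4  5
  d 1  1  2  3  4  5
  f 2  2  1  2  3  4
  g 3  3  2  2  3  4
  e 4  4  3  2  3  3
  f 5  5  4  3  2  3
Edit distance = dp[5][5] = 3

3


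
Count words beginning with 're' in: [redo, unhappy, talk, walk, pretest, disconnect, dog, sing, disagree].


Checking each word for prefix 're':
  'redo' -> YES, starts with 're' (count: 1)
  'unhappy' -> no (count: 1)
  'talk' -> no (count: 1)
  'walk' -> no (count: 1)
  'pretest' -> no (count: 1)
  'disconnect' -> no (count: 1)
  'dog' -> no (count: 1)
  'sing' -> no (count: 1)
  'disagree' -> no (count: 1)
Total with prefix 're': 1

1


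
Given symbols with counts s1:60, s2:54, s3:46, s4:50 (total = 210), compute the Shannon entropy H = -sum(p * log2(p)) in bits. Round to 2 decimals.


Computing entropy H = -sum(p_i * log2(p_i)):
  s1: p = 60/210 = 0.2857, -p*log2(p) = 0.5164
  s2: p = 54/210 = 0.2571, -p*log2(p) = 0.5038
  s3: p = 46/210 = 0.2190, -p*log2(p) = 0.4799
  s4: p = 50/210 = 0.2381, -p*log2(p) = 0.4929
H = sum of terms = 1.9930
Rounded to 2 decimals: 1.99

1.99


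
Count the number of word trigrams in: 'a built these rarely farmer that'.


Word trigrams from [6] words:
  Trigram 1: (a built these)
  Trigram 2: (built these rarely)
  Trigram 3: (these rarely farmer)
  Trigram 4: (rarely farmer that)
Total word trigrams: 6 - 2 = 4

4


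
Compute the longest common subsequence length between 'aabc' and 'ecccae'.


DP table for LCS of 'aabc' and 'ecccae':
       e  c  c  c  a  e
    0  0  0  0  0  0  0
  a 0  0  0  0  0  1  1
  a 0  0  0  0  0  1  1
  b 0  0  0  0  0  1  1
  c 0  0  1  1  1  1  1
LCS: 'a'
LCS length = 1

1


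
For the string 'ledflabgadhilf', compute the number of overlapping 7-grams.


String 'ledflabgadhilf' has length L = 14.
Number of overlapping n-grams = L - n + 1
Substituting: 14 - 7 + 1 = 8

8


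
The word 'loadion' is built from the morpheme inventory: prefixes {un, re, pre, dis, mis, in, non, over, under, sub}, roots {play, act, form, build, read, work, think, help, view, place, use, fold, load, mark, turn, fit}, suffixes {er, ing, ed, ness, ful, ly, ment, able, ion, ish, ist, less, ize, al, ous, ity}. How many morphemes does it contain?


Segmenting 'loadion' against the inventory:
  'load' -> root (morpheme 1)
  'ion' -> suffix (morpheme 2)
Total morphemes: 2

2


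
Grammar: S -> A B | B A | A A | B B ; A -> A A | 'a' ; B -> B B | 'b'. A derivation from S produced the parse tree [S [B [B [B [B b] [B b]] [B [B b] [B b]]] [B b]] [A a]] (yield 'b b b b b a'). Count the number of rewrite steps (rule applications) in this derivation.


Every bracketed nonterminal node [X ...] in the tree is produced by exactly one rule application.
Reading the tree off as a leftmost derivation:
  Step 1: S  =>  B A   (applied S -> B A)
  Step 2: B A  =>  B B A   (applied B -> B B)
  Step 3: B B A  =>  B B B A   (applied B -> B B)
  Step 4: B B B A  =>  B B B B A   (applied B -> B B)
  Step 5: B B B B A  =>  b B B B A   (applied B -> b)
  Step 6: b B B B A  =>  b b B B A   (applied B -> b)
  Step 7: b b B B A  =>  b b B B B A   (applied B -> B B)
  Step 8: b b B B B A  =>  b b b B B A   (applied B -> b)
  Step 9: b b b B B A  =>  b b b b B A   (applied B -> b)
  Step 10: b b b b B A  =>  b b b b b A   (applied B -> b)
  Step 11: b b b b b A  =>  b b b b b a   (applied A -> a)
Final yield: b b b b b a
Total rewrite steps: 11

11


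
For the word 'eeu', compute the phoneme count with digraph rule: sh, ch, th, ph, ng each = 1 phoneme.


Parsing 'eeu' greedily, digraphs first:
  'e' -> vowel phoneme (phonemes so far: 1)
  'e' -> vowel phoneme (phonemes so far: 2)
  'u' -> vowel phoneme (phonemes so far: 3)
Total phonemes: 3

3


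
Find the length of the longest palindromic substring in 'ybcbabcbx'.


Scanning 'ybcbabcbx' for palindromic substrings.
Substring at positions 1-7: 'bcbabcb'.
Check: reverse('bcbabcb') = 'bcbabcb' -> palindrome confirmed.
Neighbouring characters ('y' / 'x') break symmetry, so it cannot extend further.
No longer palindromic substring exists; longest length = 7

7


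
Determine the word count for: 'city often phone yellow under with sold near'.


Counting words by splitting on spaces:
  Word 1: 'city'
  Word 2: 'often'
  Word 3: 'phone'
  Word 4: 'yellow'
  Word 5: 'under'
  Word 6: 'with'
  Word 7: 'sold'
  Word 8: 'near'
Total words: 8

8


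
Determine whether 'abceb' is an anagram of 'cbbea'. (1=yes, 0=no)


Sort characters of 'abceb': 'abbce'
Sort characters of 'cbbea': 'abbce'
Sorted forms match -> they ARE anagrams
Result: 1

1


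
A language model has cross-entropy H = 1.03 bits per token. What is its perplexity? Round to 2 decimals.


Perplexity formula: PP = 2^H
H = 1.03
PP = 2^1.03
Decompose: 2^1.03 = 2^1 * 2^0.03
2^1 = 2, 2^0.03 ~ 1.0210121
PP ~ 2 * 1.0210121 = 2.0420242
Rounded to 2 decimals: 2.04

2.04


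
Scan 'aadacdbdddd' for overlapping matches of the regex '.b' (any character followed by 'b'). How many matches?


Pattern: .b means any character followed by 'b'.
Scanning 'aadacdbdddd' position-by-position:
  Pos 0: window 'aa' -> no
  Pos 1: window 'ad' -> no
  Pos 2: window 'da' -> no
  Pos 3: window 'ac' -> no
  Pos 4: window 'cd' -> no
  Pos 5: window 'db' -> MATCH
  Pos 6: window 'bd' -> no
  Pos 7: window 'dd' -> no
  Pos 8: window 'dd' -> no
  Pos 9: window 'dd' -> no
  Pos 10: window 'd' -> no
Total matches: 1

1


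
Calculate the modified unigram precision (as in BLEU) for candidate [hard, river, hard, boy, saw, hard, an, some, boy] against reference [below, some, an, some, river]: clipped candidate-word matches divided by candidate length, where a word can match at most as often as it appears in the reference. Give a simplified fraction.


Reference word counts: {'an': 1, 'below': 1, 'river': 1, 'some': 2}
Checking each candidate word (with clipping):
  'hard' -> not in reference -> no match (matches: 0)
  'river' -> in reference (ref count 1, used 1/1) -> match (matches: 1)
  'hard' -> not in reference -> no match (matches: 1)
  'boy' -> not in reference -> no match (matches: 1)
  'saw' -> not in reference -> no match (matches: 1)
  'hard' -> not in reference -> no match (matches: 1)
  'an' -> in reference (ref count 1, used 1/1) -> match (matches: 2)
  'some' -> in reference (ref count 2, used 1/2) -> match (matches: 3)
  'boy' -> not in reference -> no match (matches: 3)
Clipped matches: 3, Candidate length: 9
Precision = 3/9 = 1/3

1/3


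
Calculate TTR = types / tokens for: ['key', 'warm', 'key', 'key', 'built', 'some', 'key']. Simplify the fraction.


Tokens: 7
Unique types: ('built', 'key', 'some', 'warm') = 4
TTR = 4/7
Already in lowest terms.

4/7


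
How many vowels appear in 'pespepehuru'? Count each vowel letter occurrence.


Scanning each character of 'pespepehuru':
  Position 1: 'p' -> consonant (running count: 0)
  Position 2: 'e' -> vowel (running count: 1)
  Position 3: 's' -> consonant (running count: 1)
  Position 4: 'p' -> consonant (running count: 1)
  Position 5: 'e' -> vowel (running count: 2)
  Position 6: 'p' -> consonant (running count: 2)
  Position 7: 'e' -> vowel (running count: 3)
  Position 8: 'h' -> consonant (running count: 3)
  Position 9: 'u' -> vowel (running count: 4)
  Position 10: 'r' -> consonant (running count: 4)
  Position 11: 'u' -> vowel (running count: 5)
Total vowels: 5

5


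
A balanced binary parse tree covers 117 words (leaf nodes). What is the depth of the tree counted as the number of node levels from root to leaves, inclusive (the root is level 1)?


In a balanced binary tree with n leaves the deepest leaf is ceil(log2(n)) edges below the root,
so counting node levels inclusive of root and leaves gives ceil(log2(n)) + 1 levels.
log2(117) = 6.8704
ceil(6.8704) = 7
levels = 7 + 1 = 8

8


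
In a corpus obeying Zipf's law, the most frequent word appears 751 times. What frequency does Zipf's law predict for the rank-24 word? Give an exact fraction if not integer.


Zipf's law: freq(rank) = f1 / rank
f1 = 751, rank = 24
freq = 751 / 24
GCD(751, 24) = 1
Simplified: 751/24

751/24


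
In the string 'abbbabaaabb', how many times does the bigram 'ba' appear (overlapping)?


Scanning 'abbbabaaabb' for bigram 'ba':
  Position 0: 'ab' -> no
  Position 1: 'bb' -> no
  Position 2: 'bb' -> no
  Position 3: 'ba' -> MATCH
  Position 4: 'ab' -> no
  Position 5: 'ba' -> MATCH
  Position 6: 'aa' -> no
  Position 7: 'aa' -> no
  Position 8: 'ab' -> no
  Position 9: 'bb' -> no
Total matches: 2

2


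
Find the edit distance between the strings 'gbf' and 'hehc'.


Building DP table for s1='gbf' (len 3) and s2='hehc' (len 4):
       h  e  h  c
    0  1  2  3  4
  g 1  1  2  3  4
  b 2  2  2  3  4
  f 3  3  3  3  4
Edit distance = dp[3][4] = 4

4


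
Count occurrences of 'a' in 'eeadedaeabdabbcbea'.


Scanning 'eeadedaeabdabbcbea' for 'a':
  Position 2: 'a' -> MATCH (count: 1)
  Position 6: 'a' -> MATCH (count: 2)
  Position 8: 'a' -> MATCH (count: 3)
  Position 11: 'a' -> MATCH (count: 4)
  Position 17: 'a' -> MATCH (count: 5)
Total occurrences of 'a': 5

5
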